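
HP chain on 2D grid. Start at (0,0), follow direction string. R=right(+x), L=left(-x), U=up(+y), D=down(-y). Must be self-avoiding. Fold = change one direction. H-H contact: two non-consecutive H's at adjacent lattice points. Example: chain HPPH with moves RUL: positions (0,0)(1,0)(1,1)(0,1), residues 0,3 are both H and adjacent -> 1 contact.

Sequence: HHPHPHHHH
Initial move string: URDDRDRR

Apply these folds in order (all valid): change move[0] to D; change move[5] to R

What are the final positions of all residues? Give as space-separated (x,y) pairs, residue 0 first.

Answer: (0,0) (0,-1) (1,-1) (1,-2) (1,-3) (2,-3) (3,-3) (4,-3) (5,-3)

Derivation:
Initial moves: URDDRDRR
Fold: move[0]->D => DRDDRDRR (positions: [(0, 0), (0, -1), (1, -1), (1, -2), (1, -3), (2, -3), (2, -4), (3, -4), (4, -4)])
Fold: move[5]->R => DRDDRRRR (positions: [(0, 0), (0, -1), (1, -1), (1, -2), (1, -3), (2, -3), (3, -3), (4, -3), (5, -3)])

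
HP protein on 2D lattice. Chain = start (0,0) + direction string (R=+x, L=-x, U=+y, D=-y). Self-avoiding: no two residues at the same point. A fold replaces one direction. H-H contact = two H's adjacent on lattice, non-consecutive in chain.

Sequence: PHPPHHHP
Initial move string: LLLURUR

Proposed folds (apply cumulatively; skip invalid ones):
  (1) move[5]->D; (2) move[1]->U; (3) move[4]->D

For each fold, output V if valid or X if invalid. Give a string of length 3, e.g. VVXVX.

Initial: LLLURUR -> [(0, 0), (-1, 0), (-2, 0), (-3, 0), (-3, 1), (-2, 1), (-2, 2), (-1, 2)]
Fold 1: move[5]->D => LLLURDR INVALID (collision), skipped
Fold 2: move[1]->U => LULURUR VALID
Fold 3: move[4]->D => LULUDUR INVALID (collision), skipped

Answer: XVX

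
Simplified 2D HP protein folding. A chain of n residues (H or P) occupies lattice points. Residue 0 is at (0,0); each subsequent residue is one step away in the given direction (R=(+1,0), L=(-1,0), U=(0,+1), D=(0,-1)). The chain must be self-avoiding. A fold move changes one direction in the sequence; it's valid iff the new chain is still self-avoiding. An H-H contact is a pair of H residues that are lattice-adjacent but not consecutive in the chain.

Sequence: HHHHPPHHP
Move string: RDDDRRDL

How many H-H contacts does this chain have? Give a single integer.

Answer: 0

Derivation:
Positions: [(0, 0), (1, 0), (1, -1), (1, -2), (1, -3), (2, -3), (3, -3), (3, -4), (2, -4)]
No H-H contacts found.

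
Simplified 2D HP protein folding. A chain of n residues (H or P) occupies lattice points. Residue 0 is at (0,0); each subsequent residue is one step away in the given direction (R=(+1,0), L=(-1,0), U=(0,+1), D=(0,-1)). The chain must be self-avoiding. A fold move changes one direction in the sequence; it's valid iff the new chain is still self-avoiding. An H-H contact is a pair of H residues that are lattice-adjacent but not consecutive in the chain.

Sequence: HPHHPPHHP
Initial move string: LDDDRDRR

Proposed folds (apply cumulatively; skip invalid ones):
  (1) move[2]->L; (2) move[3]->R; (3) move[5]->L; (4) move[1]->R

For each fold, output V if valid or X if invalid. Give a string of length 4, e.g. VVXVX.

Initial: LDDDRDRR -> [(0, 0), (-1, 0), (-1, -1), (-1, -2), (-1, -3), (0, -3), (0, -4), (1, -4), (2, -4)]
Fold 1: move[2]->L => LDLDRDRR VALID
Fold 2: move[3]->R => LDLRRDRR INVALID (collision), skipped
Fold 3: move[5]->L => LDLDRLRR INVALID (collision), skipped
Fold 4: move[1]->R => LRLDRDRR INVALID (collision), skipped

Answer: VXXX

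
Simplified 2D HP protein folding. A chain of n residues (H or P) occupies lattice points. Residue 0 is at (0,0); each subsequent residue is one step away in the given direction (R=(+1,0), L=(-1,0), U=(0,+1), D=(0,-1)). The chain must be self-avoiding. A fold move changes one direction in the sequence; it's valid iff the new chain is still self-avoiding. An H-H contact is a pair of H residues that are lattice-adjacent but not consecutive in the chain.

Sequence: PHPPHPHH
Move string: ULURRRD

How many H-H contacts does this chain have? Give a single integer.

Answer: 1

Derivation:
Positions: [(0, 0), (0, 1), (-1, 1), (-1, 2), (0, 2), (1, 2), (2, 2), (2, 1)]
H-H contact: residue 1 @(0,1) - residue 4 @(0, 2)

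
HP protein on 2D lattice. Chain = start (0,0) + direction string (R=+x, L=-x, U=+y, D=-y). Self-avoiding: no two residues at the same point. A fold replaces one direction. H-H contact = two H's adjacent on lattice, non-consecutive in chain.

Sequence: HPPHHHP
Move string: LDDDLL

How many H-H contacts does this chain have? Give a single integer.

Positions: [(0, 0), (-1, 0), (-1, -1), (-1, -2), (-1, -3), (-2, -3), (-3, -3)]
No H-H contacts found.

Answer: 0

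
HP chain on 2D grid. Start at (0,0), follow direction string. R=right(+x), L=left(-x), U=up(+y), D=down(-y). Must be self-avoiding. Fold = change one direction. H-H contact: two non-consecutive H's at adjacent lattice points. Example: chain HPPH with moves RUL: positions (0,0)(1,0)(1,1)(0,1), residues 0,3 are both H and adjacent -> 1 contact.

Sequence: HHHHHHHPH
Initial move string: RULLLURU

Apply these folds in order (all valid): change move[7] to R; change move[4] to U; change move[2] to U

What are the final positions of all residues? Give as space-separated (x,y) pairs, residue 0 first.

Answer: (0,0) (1,0) (1,1) (1,2) (0,2) (0,3) (0,4) (1,4) (2,4)

Derivation:
Initial moves: RULLLURU
Fold: move[7]->R => RULLLURR (positions: [(0, 0), (1, 0), (1, 1), (0, 1), (-1, 1), (-2, 1), (-2, 2), (-1, 2), (0, 2)])
Fold: move[4]->U => RULLUURR (positions: [(0, 0), (1, 0), (1, 1), (0, 1), (-1, 1), (-1, 2), (-1, 3), (0, 3), (1, 3)])
Fold: move[2]->U => RUULUURR (positions: [(0, 0), (1, 0), (1, 1), (1, 2), (0, 2), (0, 3), (0, 4), (1, 4), (2, 4)])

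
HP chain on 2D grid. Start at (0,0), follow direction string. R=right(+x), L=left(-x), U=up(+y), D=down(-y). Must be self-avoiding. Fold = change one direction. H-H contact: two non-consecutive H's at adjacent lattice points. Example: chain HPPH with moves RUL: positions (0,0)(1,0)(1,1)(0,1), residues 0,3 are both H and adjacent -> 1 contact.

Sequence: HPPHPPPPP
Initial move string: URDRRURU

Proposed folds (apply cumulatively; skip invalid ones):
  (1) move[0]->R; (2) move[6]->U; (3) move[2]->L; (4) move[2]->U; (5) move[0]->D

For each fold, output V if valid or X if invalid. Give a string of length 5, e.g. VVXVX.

Answer: VVXVV

Derivation:
Initial: URDRRURU -> [(0, 0), (0, 1), (1, 1), (1, 0), (2, 0), (3, 0), (3, 1), (4, 1), (4, 2)]
Fold 1: move[0]->R => RRDRRURU VALID
Fold 2: move[6]->U => RRDRRUUU VALID
Fold 3: move[2]->L => RRLRRUUU INVALID (collision), skipped
Fold 4: move[2]->U => RRURRUUU VALID
Fold 5: move[0]->D => DRURRUUU VALID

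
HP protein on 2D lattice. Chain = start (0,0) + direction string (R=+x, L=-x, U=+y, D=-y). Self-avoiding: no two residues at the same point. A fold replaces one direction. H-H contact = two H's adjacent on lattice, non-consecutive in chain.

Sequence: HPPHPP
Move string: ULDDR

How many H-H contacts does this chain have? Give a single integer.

Positions: [(0, 0), (0, 1), (-1, 1), (-1, 0), (-1, -1), (0, -1)]
H-H contact: residue 0 @(0,0) - residue 3 @(-1, 0)

Answer: 1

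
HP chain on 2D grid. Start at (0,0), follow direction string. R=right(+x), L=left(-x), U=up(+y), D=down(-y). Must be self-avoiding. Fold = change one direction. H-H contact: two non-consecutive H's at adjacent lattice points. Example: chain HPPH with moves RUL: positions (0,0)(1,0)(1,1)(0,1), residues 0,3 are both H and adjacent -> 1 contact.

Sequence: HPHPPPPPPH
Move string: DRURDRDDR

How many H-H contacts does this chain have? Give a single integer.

Positions: [(0, 0), (0, -1), (1, -1), (1, 0), (2, 0), (2, -1), (3, -1), (3, -2), (3, -3), (4, -3)]
No H-H contacts found.

Answer: 0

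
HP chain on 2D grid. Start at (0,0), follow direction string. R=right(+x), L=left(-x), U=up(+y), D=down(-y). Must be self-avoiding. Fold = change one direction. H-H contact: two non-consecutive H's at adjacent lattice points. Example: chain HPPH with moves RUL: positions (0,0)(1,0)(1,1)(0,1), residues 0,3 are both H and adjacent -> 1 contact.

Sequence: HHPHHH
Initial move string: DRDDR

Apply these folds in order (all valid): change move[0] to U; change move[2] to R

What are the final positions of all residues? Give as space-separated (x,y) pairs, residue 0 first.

Answer: (0,0) (0,1) (1,1) (2,1) (2,0) (3,0)

Derivation:
Initial moves: DRDDR
Fold: move[0]->U => URDDR (positions: [(0, 0), (0, 1), (1, 1), (1, 0), (1, -1), (2, -1)])
Fold: move[2]->R => URRDR (positions: [(0, 0), (0, 1), (1, 1), (2, 1), (2, 0), (3, 0)])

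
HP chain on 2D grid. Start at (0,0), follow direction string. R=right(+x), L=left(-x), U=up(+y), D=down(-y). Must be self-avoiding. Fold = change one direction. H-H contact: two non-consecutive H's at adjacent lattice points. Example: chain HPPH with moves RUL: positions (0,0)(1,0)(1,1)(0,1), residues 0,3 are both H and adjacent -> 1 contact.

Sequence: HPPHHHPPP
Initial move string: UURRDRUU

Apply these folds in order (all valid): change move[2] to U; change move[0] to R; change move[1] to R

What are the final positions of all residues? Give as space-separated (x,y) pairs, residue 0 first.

Answer: (0,0) (1,0) (2,0) (2,1) (3,1) (3,0) (4,0) (4,1) (4,2)

Derivation:
Initial moves: UURRDRUU
Fold: move[2]->U => UUURDRUU (positions: [(0, 0), (0, 1), (0, 2), (0, 3), (1, 3), (1, 2), (2, 2), (2, 3), (2, 4)])
Fold: move[0]->R => RUURDRUU (positions: [(0, 0), (1, 0), (1, 1), (1, 2), (2, 2), (2, 1), (3, 1), (3, 2), (3, 3)])
Fold: move[1]->R => RRURDRUU (positions: [(0, 0), (1, 0), (2, 0), (2, 1), (3, 1), (3, 0), (4, 0), (4, 1), (4, 2)])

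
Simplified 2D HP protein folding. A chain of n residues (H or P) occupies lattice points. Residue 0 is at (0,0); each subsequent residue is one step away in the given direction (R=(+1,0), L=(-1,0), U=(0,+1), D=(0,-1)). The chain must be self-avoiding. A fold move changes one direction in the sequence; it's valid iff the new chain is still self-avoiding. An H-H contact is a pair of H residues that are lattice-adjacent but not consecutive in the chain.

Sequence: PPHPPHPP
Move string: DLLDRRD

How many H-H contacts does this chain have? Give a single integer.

Answer: 1

Derivation:
Positions: [(0, 0), (0, -1), (-1, -1), (-2, -1), (-2, -2), (-1, -2), (0, -2), (0, -3)]
H-H contact: residue 2 @(-1,-1) - residue 5 @(-1, -2)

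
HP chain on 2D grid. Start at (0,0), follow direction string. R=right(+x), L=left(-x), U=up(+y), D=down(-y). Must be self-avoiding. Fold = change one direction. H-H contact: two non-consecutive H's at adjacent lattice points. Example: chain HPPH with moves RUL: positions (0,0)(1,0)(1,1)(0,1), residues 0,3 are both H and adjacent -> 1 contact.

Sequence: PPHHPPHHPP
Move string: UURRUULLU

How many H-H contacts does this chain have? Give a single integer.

Answer: 0

Derivation:
Positions: [(0, 0), (0, 1), (0, 2), (1, 2), (2, 2), (2, 3), (2, 4), (1, 4), (0, 4), (0, 5)]
No H-H contacts found.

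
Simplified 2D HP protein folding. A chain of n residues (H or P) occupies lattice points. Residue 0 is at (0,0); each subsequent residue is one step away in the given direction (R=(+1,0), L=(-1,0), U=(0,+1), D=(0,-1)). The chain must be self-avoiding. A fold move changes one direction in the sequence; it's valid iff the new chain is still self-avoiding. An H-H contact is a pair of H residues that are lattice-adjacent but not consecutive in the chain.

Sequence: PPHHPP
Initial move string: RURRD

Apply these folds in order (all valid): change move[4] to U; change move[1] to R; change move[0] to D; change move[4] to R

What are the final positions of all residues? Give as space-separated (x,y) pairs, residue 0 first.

Answer: (0,0) (0,-1) (1,-1) (2,-1) (3,-1) (4,-1)

Derivation:
Initial moves: RURRD
Fold: move[4]->U => RURRU (positions: [(0, 0), (1, 0), (1, 1), (2, 1), (3, 1), (3, 2)])
Fold: move[1]->R => RRRRU (positions: [(0, 0), (1, 0), (2, 0), (3, 0), (4, 0), (4, 1)])
Fold: move[0]->D => DRRRU (positions: [(0, 0), (0, -1), (1, -1), (2, -1), (3, -1), (3, 0)])
Fold: move[4]->R => DRRRR (positions: [(0, 0), (0, -1), (1, -1), (2, -1), (3, -1), (4, -1)])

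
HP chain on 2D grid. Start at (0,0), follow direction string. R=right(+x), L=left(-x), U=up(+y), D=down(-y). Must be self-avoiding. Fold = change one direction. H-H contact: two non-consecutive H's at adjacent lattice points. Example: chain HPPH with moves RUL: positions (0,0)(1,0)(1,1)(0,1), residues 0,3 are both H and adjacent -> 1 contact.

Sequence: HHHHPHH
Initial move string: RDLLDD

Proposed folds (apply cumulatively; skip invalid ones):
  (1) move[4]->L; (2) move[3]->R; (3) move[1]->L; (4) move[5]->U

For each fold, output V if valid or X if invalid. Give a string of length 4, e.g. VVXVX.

Initial: RDLLDD -> [(0, 0), (1, 0), (1, -1), (0, -1), (-1, -1), (-1, -2), (-1, -3)]
Fold 1: move[4]->L => RDLLLD VALID
Fold 2: move[3]->R => RDLRLD INVALID (collision), skipped
Fold 3: move[1]->L => RLLLLD INVALID (collision), skipped
Fold 4: move[5]->U => RDLLLU VALID

Answer: VXXV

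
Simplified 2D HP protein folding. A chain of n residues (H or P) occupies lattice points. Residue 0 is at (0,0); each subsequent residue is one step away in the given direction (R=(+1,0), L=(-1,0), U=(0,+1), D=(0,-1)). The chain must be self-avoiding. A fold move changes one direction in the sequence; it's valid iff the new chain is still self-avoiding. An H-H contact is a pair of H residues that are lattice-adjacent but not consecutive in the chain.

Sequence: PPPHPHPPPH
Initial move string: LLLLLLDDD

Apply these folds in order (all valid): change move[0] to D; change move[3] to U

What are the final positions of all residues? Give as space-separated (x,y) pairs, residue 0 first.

Initial moves: LLLLLLDDD
Fold: move[0]->D => DLLLLLDDD (positions: [(0, 0), (0, -1), (-1, -1), (-2, -1), (-3, -1), (-4, -1), (-5, -1), (-5, -2), (-5, -3), (-5, -4)])
Fold: move[3]->U => DLLULLDDD (positions: [(0, 0), (0, -1), (-1, -1), (-2, -1), (-2, 0), (-3, 0), (-4, 0), (-4, -1), (-4, -2), (-4, -3)])

Answer: (0,0) (0,-1) (-1,-1) (-2,-1) (-2,0) (-3,0) (-4,0) (-4,-1) (-4,-2) (-4,-3)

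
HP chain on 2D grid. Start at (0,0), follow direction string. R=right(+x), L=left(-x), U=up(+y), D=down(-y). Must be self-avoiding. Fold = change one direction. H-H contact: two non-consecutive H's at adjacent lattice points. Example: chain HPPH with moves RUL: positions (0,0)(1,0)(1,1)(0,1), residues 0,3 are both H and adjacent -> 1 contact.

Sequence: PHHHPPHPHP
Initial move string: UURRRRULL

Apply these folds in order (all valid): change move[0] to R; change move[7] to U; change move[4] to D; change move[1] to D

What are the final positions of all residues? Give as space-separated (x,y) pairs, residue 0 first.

Initial moves: UURRRRULL
Fold: move[0]->R => RURRRRULL (positions: [(0, 0), (1, 0), (1, 1), (2, 1), (3, 1), (4, 1), (5, 1), (5, 2), (4, 2), (3, 2)])
Fold: move[7]->U => RURRRRUUL (positions: [(0, 0), (1, 0), (1, 1), (2, 1), (3, 1), (4, 1), (5, 1), (5, 2), (5, 3), (4, 3)])
Fold: move[4]->D => RURRDRUUL (positions: [(0, 0), (1, 0), (1, 1), (2, 1), (3, 1), (3, 0), (4, 0), (4, 1), (4, 2), (3, 2)])
Fold: move[1]->D => RDRRDRUUL (positions: [(0, 0), (1, 0), (1, -1), (2, -1), (3, -1), (3, -2), (4, -2), (4, -1), (4, 0), (3, 0)])

Answer: (0,0) (1,0) (1,-1) (2,-1) (3,-1) (3,-2) (4,-2) (4,-1) (4,0) (3,0)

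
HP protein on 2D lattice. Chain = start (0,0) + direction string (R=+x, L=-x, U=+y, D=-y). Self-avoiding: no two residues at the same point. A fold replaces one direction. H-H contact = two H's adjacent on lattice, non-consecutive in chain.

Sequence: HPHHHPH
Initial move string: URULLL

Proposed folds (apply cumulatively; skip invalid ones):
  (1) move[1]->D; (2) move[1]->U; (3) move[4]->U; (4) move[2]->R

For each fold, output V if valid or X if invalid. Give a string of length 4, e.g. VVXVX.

Initial: URULLL -> [(0, 0), (0, 1), (1, 1), (1, 2), (0, 2), (-1, 2), (-2, 2)]
Fold 1: move[1]->D => UDULLL INVALID (collision), skipped
Fold 2: move[1]->U => UUULLL VALID
Fold 3: move[4]->U => UUULUL VALID
Fold 4: move[2]->R => UURLUL INVALID (collision), skipped

Answer: XVVX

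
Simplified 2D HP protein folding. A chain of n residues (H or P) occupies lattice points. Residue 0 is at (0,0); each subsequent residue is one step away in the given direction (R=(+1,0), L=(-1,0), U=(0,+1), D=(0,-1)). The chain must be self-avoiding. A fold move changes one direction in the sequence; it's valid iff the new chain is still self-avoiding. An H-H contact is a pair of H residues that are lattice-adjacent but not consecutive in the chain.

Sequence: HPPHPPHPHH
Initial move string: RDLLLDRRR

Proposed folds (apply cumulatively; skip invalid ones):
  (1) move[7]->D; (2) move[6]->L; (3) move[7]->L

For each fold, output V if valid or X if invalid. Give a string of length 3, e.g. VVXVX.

Initial: RDLLLDRRR -> [(0, 0), (1, 0), (1, -1), (0, -1), (-1, -1), (-2, -1), (-2, -2), (-1, -2), (0, -2), (1, -2)]
Fold 1: move[7]->D => RDLLLDRDR VALID
Fold 2: move[6]->L => RDLLLDLDR VALID
Fold 3: move[7]->L => RDLLLDLLR INVALID (collision), skipped

Answer: VVX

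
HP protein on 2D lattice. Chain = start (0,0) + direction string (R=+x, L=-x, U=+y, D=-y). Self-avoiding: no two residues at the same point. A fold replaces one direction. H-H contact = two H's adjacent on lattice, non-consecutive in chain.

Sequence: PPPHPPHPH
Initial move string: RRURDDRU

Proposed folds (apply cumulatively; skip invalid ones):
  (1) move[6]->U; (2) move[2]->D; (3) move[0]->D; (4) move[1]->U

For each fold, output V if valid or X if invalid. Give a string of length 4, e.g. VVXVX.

Answer: XVVX

Derivation:
Initial: RRURDDRU -> [(0, 0), (1, 0), (2, 0), (2, 1), (3, 1), (3, 0), (3, -1), (4, -1), (4, 0)]
Fold 1: move[6]->U => RRURDDUU INVALID (collision), skipped
Fold 2: move[2]->D => RRDRDDRU VALID
Fold 3: move[0]->D => DRDRDDRU VALID
Fold 4: move[1]->U => DUDRDDRU INVALID (collision), skipped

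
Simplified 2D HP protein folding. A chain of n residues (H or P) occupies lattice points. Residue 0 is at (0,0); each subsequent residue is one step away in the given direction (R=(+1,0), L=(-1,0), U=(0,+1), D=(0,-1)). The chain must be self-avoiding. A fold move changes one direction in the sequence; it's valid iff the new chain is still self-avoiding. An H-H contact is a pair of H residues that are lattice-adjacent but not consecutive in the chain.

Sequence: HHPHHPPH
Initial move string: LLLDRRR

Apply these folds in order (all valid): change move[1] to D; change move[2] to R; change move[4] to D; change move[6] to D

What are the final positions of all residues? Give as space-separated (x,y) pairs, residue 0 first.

Answer: (0,0) (-1,0) (-1,-1) (0,-1) (0,-2) (0,-3) (1,-3) (1,-4)

Derivation:
Initial moves: LLLDRRR
Fold: move[1]->D => LDLDRRR (positions: [(0, 0), (-1, 0), (-1, -1), (-2, -1), (-2, -2), (-1, -2), (0, -2), (1, -2)])
Fold: move[2]->R => LDRDRRR (positions: [(0, 0), (-1, 0), (-1, -1), (0, -1), (0, -2), (1, -2), (2, -2), (3, -2)])
Fold: move[4]->D => LDRDDRR (positions: [(0, 0), (-1, 0), (-1, -1), (0, -1), (0, -2), (0, -3), (1, -3), (2, -3)])
Fold: move[6]->D => LDRDDRD (positions: [(0, 0), (-1, 0), (-1, -1), (0, -1), (0, -2), (0, -3), (1, -3), (1, -4)])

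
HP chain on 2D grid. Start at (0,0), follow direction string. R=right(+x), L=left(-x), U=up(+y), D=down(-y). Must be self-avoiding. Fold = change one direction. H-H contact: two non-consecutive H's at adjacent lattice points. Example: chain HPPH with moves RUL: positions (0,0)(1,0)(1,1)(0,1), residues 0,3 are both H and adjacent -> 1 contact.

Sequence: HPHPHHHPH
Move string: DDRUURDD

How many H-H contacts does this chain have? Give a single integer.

Positions: [(0, 0), (0, -1), (0, -2), (1, -2), (1, -1), (1, 0), (2, 0), (2, -1), (2, -2)]
H-H contact: residue 0 @(0,0) - residue 5 @(1, 0)

Answer: 1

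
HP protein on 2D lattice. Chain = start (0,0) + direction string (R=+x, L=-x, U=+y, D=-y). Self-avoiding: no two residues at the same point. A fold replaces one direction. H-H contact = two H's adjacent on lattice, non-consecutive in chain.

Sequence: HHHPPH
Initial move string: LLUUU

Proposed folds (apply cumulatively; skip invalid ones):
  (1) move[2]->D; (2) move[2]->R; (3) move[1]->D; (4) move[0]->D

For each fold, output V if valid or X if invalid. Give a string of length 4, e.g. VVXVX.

Initial: LLUUU -> [(0, 0), (-1, 0), (-2, 0), (-2, 1), (-2, 2), (-2, 3)]
Fold 1: move[2]->D => LLDUU INVALID (collision), skipped
Fold 2: move[2]->R => LLRUU INVALID (collision), skipped
Fold 3: move[1]->D => LDUUU INVALID (collision), skipped
Fold 4: move[0]->D => DLUUU VALID

Answer: XXXV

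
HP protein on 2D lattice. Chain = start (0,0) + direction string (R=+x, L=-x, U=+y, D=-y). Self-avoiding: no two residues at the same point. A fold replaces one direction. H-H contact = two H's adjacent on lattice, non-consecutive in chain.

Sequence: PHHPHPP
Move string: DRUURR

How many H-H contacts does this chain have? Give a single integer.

Positions: [(0, 0), (0, -1), (1, -1), (1, 0), (1, 1), (2, 1), (3, 1)]
No H-H contacts found.

Answer: 0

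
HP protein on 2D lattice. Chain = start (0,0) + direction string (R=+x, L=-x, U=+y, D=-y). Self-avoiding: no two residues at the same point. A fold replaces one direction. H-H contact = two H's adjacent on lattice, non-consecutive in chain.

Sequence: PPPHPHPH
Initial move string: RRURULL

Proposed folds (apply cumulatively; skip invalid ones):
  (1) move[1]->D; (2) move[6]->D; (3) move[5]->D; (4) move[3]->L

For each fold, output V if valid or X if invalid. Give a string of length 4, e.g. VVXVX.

Initial: RRURULL -> [(0, 0), (1, 0), (2, 0), (2, 1), (3, 1), (3, 2), (2, 2), (1, 2)]
Fold 1: move[1]->D => RDURULL INVALID (collision), skipped
Fold 2: move[6]->D => RRURULD INVALID (collision), skipped
Fold 3: move[5]->D => RRURUDL INVALID (collision), skipped
Fold 4: move[3]->L => RRULULL VALID

Answer: XXXV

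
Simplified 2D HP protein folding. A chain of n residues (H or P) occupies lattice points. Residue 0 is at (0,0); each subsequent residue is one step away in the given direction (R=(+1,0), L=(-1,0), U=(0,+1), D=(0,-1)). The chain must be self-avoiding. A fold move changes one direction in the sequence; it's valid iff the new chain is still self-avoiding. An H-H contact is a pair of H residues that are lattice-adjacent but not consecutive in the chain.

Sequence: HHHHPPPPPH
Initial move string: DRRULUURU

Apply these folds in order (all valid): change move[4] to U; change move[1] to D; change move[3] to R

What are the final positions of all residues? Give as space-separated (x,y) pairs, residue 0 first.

Answer: (0,0) (0,-1) (0,-2) (1,-2) (2,-2) (2,-1) (2,0) (2,1) (3,1) (3,2)

Derivation:
Initial moves: DRRULUURU
Fold: move[4]->U => DRRUUUURU (positions: [(0, 0), (0, -1), (1, -1), (2, -1), (2, 0), (2, 1), (2, 2), (2, 3), (3, 3), (3, 4)])
Fold: move[1]->D => DDRUUUURU (positions: [(0, 0), (0, -1), (0, -2), (1, -2), (1, -1), (1, 0), (1, 1), (1, 2), (2, 2), (2, 3)])
Fold: move[3]->R => DDRRUUURU (positions: [(0, 0), (0, -1), (0, -2), (1, -2), (2, -2), (2, -1), (2, 0), (2, 1), (3, 1), (3, 2)])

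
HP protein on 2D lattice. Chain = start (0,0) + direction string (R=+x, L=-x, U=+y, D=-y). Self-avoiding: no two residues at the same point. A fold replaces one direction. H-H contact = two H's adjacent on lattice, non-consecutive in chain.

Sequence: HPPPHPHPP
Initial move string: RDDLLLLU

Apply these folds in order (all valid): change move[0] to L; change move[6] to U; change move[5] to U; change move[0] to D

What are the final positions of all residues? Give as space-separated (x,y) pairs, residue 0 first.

Answer: (0,0) (0,-1) (0,-2) (0,-3) (-1,-3) (-2,-3) (-2,-2) (-2,-1) (-2,0)

Derivation:
Initial moves: RDDLLLLU
Fold: move[0]->L => LDDLLLLU (positions: [(0, 0), (-1, 0), (-1, -1), (-1, -2), (-2, -2), (-3, -2), (-4, -2), (-5, -2), (-5, -1)])
Fold: move[6]->U => LDDLLLUU (positions: [(0, 0), (-1, 0), (-1, -1), (-1, -2), (-2, -2), (-3, -2), (-4, -2), (-4, -1), (-4, 0)])
Fold: move[5]->U => LDDLLUUU (positions: [(0, 0), (-1, 0), (-1, -1), (-1, -2), (-2, -2), (-3, -2), (-3, -1), (-3, 0), (-3, 1)])
Fold: move[0]->D => DDDLLUUU (positions: [(0, 0), (0, -1), (0, -2), (0, -3), (-1, -3), (-2, -3), (-2, -2), (-2, -1), (-2, 0)])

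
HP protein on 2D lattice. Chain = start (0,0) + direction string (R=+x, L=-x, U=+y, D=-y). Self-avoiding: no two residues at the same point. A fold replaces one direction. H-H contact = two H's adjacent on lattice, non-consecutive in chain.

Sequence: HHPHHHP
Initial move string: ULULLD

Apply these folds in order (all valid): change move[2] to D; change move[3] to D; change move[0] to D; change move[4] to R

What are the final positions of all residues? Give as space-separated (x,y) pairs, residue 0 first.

Initial moves: ULULLD
Fold: move[2]->D => ULDLLD (positions: [(0, 0), (0, 1), (-1, 1), (-1, 0), (-2, 0), (-3, 0), (-3, -1)])
Fold: move[3]->D => ULDDLD (positions: [(0, 0), (0, 1), (-1, 1), (-1, 0), (-1, -1), (-2, -1), (-2, -2)])
Fold: move[0]->D => DLDDLD (positions: [(0, 0), (0, -1), (-1, -1), (-1, -2), (-1, -3), (-2, -3), (-2, -4)])
Fold: move[4]->R => DLDDRD (positions: [(0, 0), (0, -1), (-1, -1), (-1, -2), (-1, -3), (0, -3), (0, -4)])

Answer: (0,0) (0,-1) (-1,-1) (-1,-2) (-1,-3) (0,-3) (0,-4)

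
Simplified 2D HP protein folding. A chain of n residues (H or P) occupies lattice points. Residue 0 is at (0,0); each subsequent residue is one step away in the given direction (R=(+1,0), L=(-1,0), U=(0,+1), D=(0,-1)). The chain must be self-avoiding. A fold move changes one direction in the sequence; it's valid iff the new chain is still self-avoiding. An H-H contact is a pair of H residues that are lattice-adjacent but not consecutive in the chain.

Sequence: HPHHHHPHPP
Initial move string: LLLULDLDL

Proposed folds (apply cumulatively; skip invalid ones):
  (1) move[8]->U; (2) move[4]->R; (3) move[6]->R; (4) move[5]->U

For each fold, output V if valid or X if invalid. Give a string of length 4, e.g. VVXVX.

Answer: XXXV

Derivation:
Initial: LLLULDLDL -> [(0, 0), (-1, 0), (-2, 0), (-3, 0), (-3, 1), (-4, 1), (-4, 0), (-5, 0), (-5, -1), (-6, -1)]
Fold 1: move[8]->U => LLLULDLDU INVALID (collision), skipped
Fold 2: move[4]->R => LLLURDLDL INVALID (collision), skipped
Fold 3: move[6]->R => LLLULDRDL INVALID (collision), skipped
Fold 4: move[5]->U => LLLULULDL VALID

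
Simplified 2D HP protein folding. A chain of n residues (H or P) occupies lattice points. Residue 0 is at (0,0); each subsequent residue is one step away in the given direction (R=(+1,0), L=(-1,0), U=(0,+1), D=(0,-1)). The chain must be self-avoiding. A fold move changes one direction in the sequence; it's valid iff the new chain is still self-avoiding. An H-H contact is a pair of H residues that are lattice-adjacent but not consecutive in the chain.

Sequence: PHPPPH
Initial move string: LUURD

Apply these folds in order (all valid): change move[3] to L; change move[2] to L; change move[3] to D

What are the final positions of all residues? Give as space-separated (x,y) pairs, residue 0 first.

Initial moves: LUURD
Fold: move[3]->L => LUULD (positions: [(0, 0), (-1, 0), (-1, 1), (-1, 2), (-2, 2), (-2, 1)])
Fold: move[2]->L => LULLD (positions: [(0, 0), (-1, 0), (-1, 1), (-2, 1), (-3, 1), (-3, 0)])
Fold: move[3]->D => LULDD (positions: [(0, 0), (-1, 0), (-1, 1), (-2, 1), (-2, 0), (-2, -1)])

Answer: (0,0) (-1,0) (-1,1) (-2,1) (-2,0) (-2,-1)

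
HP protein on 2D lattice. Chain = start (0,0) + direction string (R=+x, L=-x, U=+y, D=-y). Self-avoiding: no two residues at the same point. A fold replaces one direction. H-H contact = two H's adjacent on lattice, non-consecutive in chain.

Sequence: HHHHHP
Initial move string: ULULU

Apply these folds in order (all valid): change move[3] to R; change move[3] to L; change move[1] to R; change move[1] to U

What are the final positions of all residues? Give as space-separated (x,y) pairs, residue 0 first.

Answer: (0,0) (0,1) (0,2) (0,3) (-1,3) (-1,4)

Derivation:
Initial moves: ULULU
Fold: move[3]->R => ULURU (positions: [(0, 0), (0, 1), (-1, 1), (-1, 2), (0, 2), (0, 3)])
Fold: move[3]->L => ULULU (positions: [(0, 0), (0, 1), (-1, 1), (-1, 2), (-2, 2), (-2, 3)])
Fold: move[1]->R => URULU (positions: [(0, 0), (0, 1), (1, 1), (1, 2), (0, 2), (0, 3)])
Fold: move[1]->U => UUULU (positions: [(0, 0), (0, 1), (0, 2), (0, 3), (-1, 3), (-1, 4)])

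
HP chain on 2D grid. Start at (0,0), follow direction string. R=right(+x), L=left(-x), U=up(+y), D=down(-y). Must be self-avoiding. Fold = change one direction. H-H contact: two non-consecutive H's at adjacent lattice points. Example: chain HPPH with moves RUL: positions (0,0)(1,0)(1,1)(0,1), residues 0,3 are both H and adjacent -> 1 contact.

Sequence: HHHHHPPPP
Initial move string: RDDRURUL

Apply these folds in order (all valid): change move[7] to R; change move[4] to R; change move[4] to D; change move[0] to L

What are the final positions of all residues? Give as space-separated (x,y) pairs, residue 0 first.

Initial moves: RDDRURUL
Fold: move[7]->R => RDDRURUR (positions: [(0, 0), (1, 0), (1, -1), (1, -2), (2, -2), (2, -1), (3, -1), (3, 0), (4, 0)])
Fold: move[4]->R => RDDRRRUR (positions: [(0, 0), (1, 0), (1, -1), (1, -2), (2, -2), (3, -2), (4, -2), (4, -1), (5, -1)])
Fold: move[4]->D => RDDRDRUR (positions: [(0, 0), (1, 0), (1, -1), (1, -2), (2, -2), (2, -3), (3, -3), (3, -2), (4, -2)])
Fold: move[0]->L => LDDRDRUR (positions: [(0, 0), (-1, 0), (-1, -1), (-1, -2), (0, -2), (0, -3), (1, -3), (1, -2), (2, -2)])

Answer: (0,0) (-1,0) (-1,-1) (-1,-2) (0,-2) (0,-3) (1,-3) (1,-2) (2,-2)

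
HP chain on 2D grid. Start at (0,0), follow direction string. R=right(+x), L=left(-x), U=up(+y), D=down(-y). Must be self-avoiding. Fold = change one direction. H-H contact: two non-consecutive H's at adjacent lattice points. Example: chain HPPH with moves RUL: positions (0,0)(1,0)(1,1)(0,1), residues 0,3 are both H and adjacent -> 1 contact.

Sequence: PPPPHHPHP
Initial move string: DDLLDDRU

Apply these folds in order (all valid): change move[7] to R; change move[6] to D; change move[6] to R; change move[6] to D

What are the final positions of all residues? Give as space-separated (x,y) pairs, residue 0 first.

Initial moves: DDLLDDRU
Fold: move[7]->R => DDLLDDRR (positions: [(0, 0), (0, -1), (0, -2), (-1, -2), (-2, -2), (-2, -3), (-2, -4), (-1, -4), (0, -4)])
Fold: move[6]->D => DDLLDDDR (positions: [(0, 0), (0, -1), (0, -2), (-1, -2), (-2, -2), (-2, -3), (-2, -4), (-2, -5), (-1, -5)])
Fold: move[6]->R => DDLLDDRR (positions: [(0, 0), (0, -1), (0, -2), (-1, -2), (-2, -2), (-2, -3), (-2, -4), (-1, -4), (0, -4)])
Fold: move[6]->D => DDLLDDDR (positions: [(0, 0), (0, -1), (0, -2), (-1, -2), (-2, -2), (-2, -3), (-2, -4), (-2, -5), (-1, -5)])

Answer: (0,0) (0,-1) (0,-2) (-1,-2) (-2,-2) (-2,-3) (-2,-4) (-2,-5) (-1,-5)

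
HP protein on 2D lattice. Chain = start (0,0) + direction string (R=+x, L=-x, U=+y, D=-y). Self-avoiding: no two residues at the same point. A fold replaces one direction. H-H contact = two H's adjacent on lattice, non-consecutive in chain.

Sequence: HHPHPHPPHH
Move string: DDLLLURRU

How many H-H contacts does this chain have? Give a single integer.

Answer: 3

Derivation:
Positions: [(0, 0), (0, -1), (0, -2), (-1, -2), (-2, -2), (-3, -2), (-3, -1), (-2, -1), (-1, -1), (-1, 0)]
H-H contact: residue 0 @(0,0) - residue 9 @(-1, 0)
H-H contact: residue 1 @(0,-1) - residue 8 @(-1, -1)
H-H contact: residue 3 @(-1,-2) - residue 8 @(-1, -1)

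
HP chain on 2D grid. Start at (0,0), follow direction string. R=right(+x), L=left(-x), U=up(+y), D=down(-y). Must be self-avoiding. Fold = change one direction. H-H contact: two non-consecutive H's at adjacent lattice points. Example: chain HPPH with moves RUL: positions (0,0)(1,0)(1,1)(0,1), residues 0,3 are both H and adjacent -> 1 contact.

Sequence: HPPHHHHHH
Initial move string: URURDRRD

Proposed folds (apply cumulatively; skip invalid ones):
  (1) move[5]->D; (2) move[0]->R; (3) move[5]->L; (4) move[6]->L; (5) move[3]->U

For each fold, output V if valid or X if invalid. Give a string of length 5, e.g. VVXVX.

Initial: URURDRRD -> [(0, 0), (0, 1), (1, 1), (1, 2), (2, 2), (2, 1), (3, 1), (4, 1), (4, 0)]
Fold 1: move[5]->D => URURDDRD VALID
Fold 2: move[0]->R => RRURDDRD VALID
Fold 3: move[5]->L => RRURDLRD INVALID (collision), skipped
Fold 4: move[6]->L => RRURDDLD VALID
Fold 5: move[3]->U => RRUUDDLD INVALID (collision), skipped

Answer: VVXVX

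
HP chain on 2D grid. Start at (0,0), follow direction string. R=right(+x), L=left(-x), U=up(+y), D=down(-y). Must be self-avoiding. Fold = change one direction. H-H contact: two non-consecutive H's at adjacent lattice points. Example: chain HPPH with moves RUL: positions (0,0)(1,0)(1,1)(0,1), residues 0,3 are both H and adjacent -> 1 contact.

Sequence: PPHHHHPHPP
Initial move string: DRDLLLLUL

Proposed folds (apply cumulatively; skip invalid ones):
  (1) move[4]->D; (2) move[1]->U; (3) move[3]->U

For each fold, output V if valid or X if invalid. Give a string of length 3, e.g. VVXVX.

Answer: VXX

Derivation:
Initial: DRDLLLLUL -> [(0, 0), (0, -1), (1, -1), (1, -2), (0, -2), (-1, -2), (-2, -2), (-3, -2), (-3, -1), (-4, -1)]
Fold 1: move[4]->D => DRDLDLLUL VALID
Fold 2: move[1]->U => DUDLDLLUL INVALID (collision), skipped
Fold 3: move[3]->U => DRDUDLLUL INVALID (collision), skipped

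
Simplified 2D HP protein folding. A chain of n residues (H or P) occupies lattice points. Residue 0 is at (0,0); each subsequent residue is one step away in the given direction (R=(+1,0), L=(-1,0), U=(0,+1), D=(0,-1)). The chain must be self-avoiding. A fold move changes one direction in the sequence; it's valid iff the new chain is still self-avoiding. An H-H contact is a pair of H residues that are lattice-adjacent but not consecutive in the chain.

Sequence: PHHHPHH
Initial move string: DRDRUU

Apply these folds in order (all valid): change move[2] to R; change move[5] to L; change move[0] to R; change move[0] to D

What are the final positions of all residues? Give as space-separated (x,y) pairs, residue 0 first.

Answer: (0,0) (0,-1) (1,-1) (2,-1) (3,-1) (3,0) (2,0)

Derivation:
Initial moves: DRDRUU
Fold: move[2]->R => DRRRUU (positions: [(0, 0), (0, -1), (1, -1), (2, -1), (3, -1), (3, 0), (3, 1)])
Fold: move[5]->L => DRRRUL (positions: [(0, 0), (0, -1), (1, -1), (2, -1), (3, -1), (3, 0), (2, 0)])
Fold: move[0]->R => RRRRUL (positions: [(0, 0), (1, 0), (2, 0), (3, 0), (4, 0), (4, 1), (3, 1)])
Fold: move[0]->D => DRRRUL (positions: [(0, 0), (0, -1), (1, -1), (2, -1), (3, -1), (3, 0), (2, 0)])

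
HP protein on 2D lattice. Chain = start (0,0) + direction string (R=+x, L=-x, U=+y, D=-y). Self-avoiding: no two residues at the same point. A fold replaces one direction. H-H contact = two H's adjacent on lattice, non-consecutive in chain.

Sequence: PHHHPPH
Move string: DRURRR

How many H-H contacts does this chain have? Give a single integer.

Answer: 0

Derivation:
Positions: [(0, 0), (0, -1), (1, -1), (1, 0), (2, 0), (3, 0), (4, 0)]
No H-H contacts found.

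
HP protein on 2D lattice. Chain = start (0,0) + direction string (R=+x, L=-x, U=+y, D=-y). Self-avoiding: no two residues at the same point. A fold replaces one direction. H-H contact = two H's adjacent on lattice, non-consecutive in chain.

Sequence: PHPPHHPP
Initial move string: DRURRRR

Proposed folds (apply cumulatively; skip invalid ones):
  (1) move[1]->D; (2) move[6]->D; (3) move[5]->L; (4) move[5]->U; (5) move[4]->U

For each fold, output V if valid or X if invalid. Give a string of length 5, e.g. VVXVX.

Initial: DRURRRR -> [(0, 0), (0, -1), (1, -1), (1, 0), (2, 0), (3, 0), (4, 0), (5, 0)]
Fold 1: move[1]->D => DDURRRR INVALID (collision), skipped
Fold 2: move[6]->D => DRURRRD VALID
Fold 3: move[5]->L => DRURRLD INVALID (collision), skipped
Fold 4: move[5]->U => DRURRUD INVALID (collision), skipped
Fold 5: move[4]->U => DRURURD VALID

Answer: XVXXV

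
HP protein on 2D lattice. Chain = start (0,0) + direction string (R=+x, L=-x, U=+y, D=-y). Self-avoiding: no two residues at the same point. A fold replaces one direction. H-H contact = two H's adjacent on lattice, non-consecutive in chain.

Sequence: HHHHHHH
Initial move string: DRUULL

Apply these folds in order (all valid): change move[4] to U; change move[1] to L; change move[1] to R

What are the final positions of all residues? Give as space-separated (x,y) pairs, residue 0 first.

Initial moves: DRUULL
Fold: move[4]->U => DRUUUL (positions: [(0, 0), (0, -1), (1, -1), (1, 0), (1, 1), (1, 2), (0, 2)])
Fold: move[1]->L => DLUUUL (positions: [(0, 0), (0, -1), (-1, -1), (-1, 0), (-1, 1), (-1, 2), (-2, 2)])
Fold: move[1]->R => DRUUUL (positions: [(0, 0), (0, -1), (1, -1), (1, 0), (1, 1), (1, 2), (0, 2)])

Answer: (0,0) (0,-1) (1,-1) (1,0) (1,1) (1,2) (0,2)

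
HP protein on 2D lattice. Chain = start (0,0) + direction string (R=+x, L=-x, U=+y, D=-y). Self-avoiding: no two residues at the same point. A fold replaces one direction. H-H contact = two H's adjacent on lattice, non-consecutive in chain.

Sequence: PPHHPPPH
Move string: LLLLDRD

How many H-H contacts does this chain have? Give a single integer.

Answer: 0

Derivation:
Positions: [(0, 0), (-1, 0), (-2, 0), (-3, 0), (-4, 0), (-4, -1), (-3, -1), (-3, -2)]
No H-H contacts found.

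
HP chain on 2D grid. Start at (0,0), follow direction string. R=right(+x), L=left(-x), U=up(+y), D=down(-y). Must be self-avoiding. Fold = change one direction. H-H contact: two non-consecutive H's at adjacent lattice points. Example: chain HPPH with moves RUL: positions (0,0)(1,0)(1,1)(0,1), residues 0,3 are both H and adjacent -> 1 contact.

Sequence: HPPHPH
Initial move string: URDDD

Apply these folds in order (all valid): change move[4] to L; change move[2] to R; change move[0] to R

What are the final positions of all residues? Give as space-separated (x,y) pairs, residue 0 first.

Answer: (0,0) (1,0) (2,0) (3,0) (3,-1) (2,-1)

Derivation:
Initial moves: URDDD
Fold: move[4]->L => URDDL (positions: [(0, 0), (0, 1), (1, 1), (1, 0), (1, -1), (0, -1)])
Fold: move[2]->R => URRDL (positions: [(0, 0), (0, 1), (1, 1), (2, 1), (2, 0), (1, 0)])
Fold: move[0]->R => RRRDL (positions: [(0, 0), (1, 0), (2, 0), (3, 0), (3, -1), (2, -1)])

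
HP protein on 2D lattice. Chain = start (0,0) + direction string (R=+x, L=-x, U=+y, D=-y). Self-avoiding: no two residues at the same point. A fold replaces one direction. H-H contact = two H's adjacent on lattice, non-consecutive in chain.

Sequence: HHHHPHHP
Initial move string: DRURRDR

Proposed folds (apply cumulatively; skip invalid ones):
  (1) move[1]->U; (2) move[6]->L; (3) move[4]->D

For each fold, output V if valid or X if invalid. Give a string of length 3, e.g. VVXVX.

Initial: DRURRDR -> [(0, 0), (0, -1), (1, -1), (1, 0), (2, 0), (3, 0), (3, -1), (4, -1)]
Fold 1: move[1]->U => DUURRDR INVALID (collision), skipped
Fold 2: move[6]->L => DRURRDL VALID
Fold 3: move[4]->D => DRURDDL VALID

Answer: XVV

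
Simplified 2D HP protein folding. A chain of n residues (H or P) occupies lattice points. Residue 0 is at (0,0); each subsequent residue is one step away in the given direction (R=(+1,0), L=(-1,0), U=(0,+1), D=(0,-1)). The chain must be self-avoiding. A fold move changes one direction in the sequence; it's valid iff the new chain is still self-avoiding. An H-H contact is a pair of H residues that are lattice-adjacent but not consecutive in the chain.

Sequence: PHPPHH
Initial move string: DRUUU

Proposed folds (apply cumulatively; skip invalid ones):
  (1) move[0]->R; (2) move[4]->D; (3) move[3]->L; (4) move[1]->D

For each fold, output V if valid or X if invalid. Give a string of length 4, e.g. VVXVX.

Initial: DRUUU -> [(0, 0), (0, -1), (1, -1), (1, 0), (1, 1), (1, 2)]
Fold 1: move[0]->R => RRUUU VALID
Fold 2: move[4]->D => RRUUD INVALID (collision), skipped
Fold 3: move[3]->L => RRULU VALID
Fold 4: move[1]->D => RDULU INVALID (collision), skipped

Answer: VXVX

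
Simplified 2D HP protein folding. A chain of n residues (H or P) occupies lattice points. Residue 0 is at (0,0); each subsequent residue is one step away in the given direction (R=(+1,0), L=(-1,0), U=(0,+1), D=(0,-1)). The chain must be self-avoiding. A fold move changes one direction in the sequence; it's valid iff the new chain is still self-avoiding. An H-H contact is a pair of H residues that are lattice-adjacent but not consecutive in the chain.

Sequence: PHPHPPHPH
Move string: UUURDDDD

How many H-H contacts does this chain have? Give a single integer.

Positions: [(0, 0), (0, 1), (0, 2), (0, 3), (1, 3), (1, 2), (1, 1), (1, 0), (1, -1)]
H-H contact: residue 1 @(0,1) - residue 6 @(1, 1)

Answer: 1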